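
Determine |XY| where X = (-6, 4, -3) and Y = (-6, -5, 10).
d = √[(0)² + (-9)² + (13)²] = √250 = 15.81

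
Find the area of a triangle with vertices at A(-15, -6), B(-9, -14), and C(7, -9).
Using the coordinate formula: Area = (1/2)|x₁(y₂-y₃) + x₂(y₃-y₁) + x₃(y₁-y₂)|
Area = (1/2)|(-15)((-14)-(-9)) + (-9)((-9)-(-6)) + 7((-6)-(-14))|
Area = (1/2)|(-15)*(-5) + (-9)*(-3) + 7*8|
Area = (1/2)|75 + 27 + 56|
Area = (1/2)*158 = 79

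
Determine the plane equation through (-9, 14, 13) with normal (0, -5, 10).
d = n·P = (0)(-9) + (-5)(14) + (10)(13) = 60
Plane: -5y + 10z = 60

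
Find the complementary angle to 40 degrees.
Complementary angles sum to 90 degrees.
Other angle = 90 - 40
Other angle = 50 degrees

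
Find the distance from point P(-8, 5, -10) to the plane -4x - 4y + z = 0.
d = |(-4)(-8) + (-4)(5) + 1(-10) - (0)| / √((-4)² + (-4)² + 1²) = 2/√33 = 0.3482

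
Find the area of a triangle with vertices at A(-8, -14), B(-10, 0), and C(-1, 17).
Using the coordinate formula: Area = (1/2)|x₁(y₂-y₃) + x₂(y₃-y₁) + x₃(y₁-y₂)|
Area = (1/2)|(-8)(0-17) + (-10)(17-(-14)) + (-1)((-14)-0)|
Area = (1/2)|(-8)*(-17) + (-10)*31 + (-1)*(-14)|
Area = (1/2)|136 + (-310) + 14|
Area = (1/2)*160 = 80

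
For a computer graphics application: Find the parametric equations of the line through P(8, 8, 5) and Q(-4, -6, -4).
Direction vector d = Q - P = (-12, -14, -9)
x = 8 - 12t, y = 8 - 14t, z = 5 - 9t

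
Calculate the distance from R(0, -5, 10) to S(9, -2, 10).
d = √[(9)² + (3)² + (0)²] = √90 = 9.487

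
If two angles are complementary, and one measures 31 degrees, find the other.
Complementary angles sum to 90 degrees.
Other angle = 90 - 31
Other angle = 59 degrees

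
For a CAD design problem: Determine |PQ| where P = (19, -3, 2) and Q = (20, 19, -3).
d = √[(1)² + (22)² + (-5)²] = √510 = 22.58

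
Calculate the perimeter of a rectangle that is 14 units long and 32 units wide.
Perimeter = 2 * (length + width)
Perimeter = 2 * (14 + 32)
Perimeter = 2 * 46
Perimeter = 92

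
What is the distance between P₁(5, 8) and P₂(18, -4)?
Using the distance formula: d = sqrt((x₂-x₁)² + (y₂-y₁)²)
dx = 18 - 5 = 13
dy = (-4) - 8 = -12
d = sqrt(13² + (-12)²) = sqrt(169 + 144) = sqrt(313) = 17.69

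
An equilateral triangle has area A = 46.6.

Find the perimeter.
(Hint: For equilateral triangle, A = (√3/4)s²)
A = (√3/4)s²  →  s² = 4A/√3 = 4·46.6/√3 = 107.618
s = 10.3739
Perimeter = 3s = 31.12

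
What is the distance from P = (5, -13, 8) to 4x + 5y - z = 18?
d = |4(5) + 5(-13) + (-1)(8) - (18)| / √(4² + 5² + (-1)²) = 71/√42 = 10.96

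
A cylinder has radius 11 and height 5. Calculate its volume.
Volume = pi * r² * h
Volume = pi * 11² * 5
Volume = pi * 121 * 5
Volume = pi * 605
Volume = 1900.66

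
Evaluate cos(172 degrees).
cos(172 degrees) = -0.9903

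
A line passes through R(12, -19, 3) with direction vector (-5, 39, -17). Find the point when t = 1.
P(1) = (12 + (-5)(1), -19 + 39(1), 3 + (-17)(1)) = (7, 20, -14)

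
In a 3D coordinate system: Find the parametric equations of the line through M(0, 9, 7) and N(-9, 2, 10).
Direction vector d = N - M = (-9, -7, 3)
x = 0 - 9t, y = 9 - 7t, z = 7 + 3t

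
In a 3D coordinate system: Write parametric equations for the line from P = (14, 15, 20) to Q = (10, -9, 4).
Direction vector d = Q - P = (-4, -24, -16)
x = 14 - 4t, y = 15 - 24t, z = 20 - 16t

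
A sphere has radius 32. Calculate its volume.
Volume = (4/3) * pi * r³
Volume = (4/3) * pi * 32³
Volume = (4/3) * pi * 32768
Volume = 137258.28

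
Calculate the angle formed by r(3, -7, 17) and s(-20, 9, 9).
r·s = 30, |r|² = 347, |s|² = 562
cos θ = 30/√195014 ≈ 0.06793
θ ≈ 86.1°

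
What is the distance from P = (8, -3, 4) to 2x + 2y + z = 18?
d = |2(8) + 2(-3) + 1(4) - (18)| / √(2² + 2² + 1²) = 4/√9 = 1.333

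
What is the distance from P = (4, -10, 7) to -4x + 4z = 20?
d = |(-4)(4) + 0(-10) + 4(7) - (20)| / √((-4)² + 0² + 4²) = 8/√32 = 1.414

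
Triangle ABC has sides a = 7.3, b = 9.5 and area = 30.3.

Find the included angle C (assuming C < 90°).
Area = ½ab·sin(C)  →  sin(C) = 2·Area/(ab)
sin(C) = 2·30.3/(7.3·9.5) = 0.873828
C = arcsin(0.873828) = 60.91°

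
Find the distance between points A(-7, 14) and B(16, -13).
Using the distance formula: d = sqrt((x₂-x₁)² + (y₂-y₁)²)
dx = 16 - (-7) = 23
dy = (-13) - 14 = -27
d = sqrt(23² + (-27)²) = sqrt(529 + 729) = sqrt(1258) = 35.47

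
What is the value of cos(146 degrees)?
cos(146 degrees) = -0.829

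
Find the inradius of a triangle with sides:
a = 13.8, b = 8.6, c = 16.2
s = (a+b+c)/2 = (13.8+8.6+16.2)/2 = 19.3
Area = √(s(s-a)(s-b)(s-c)) = √(19.3·5.5·10.7·3.1) = 59.338
r = Area/s = 59.338/19.3 = 3.075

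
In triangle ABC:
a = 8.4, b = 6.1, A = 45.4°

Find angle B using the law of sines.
sin(B)/b = sin(A)/a
sin(B) = b·sin(A)/a = 6.1·sin(45.4°)/8.4 = 0.517067
B = arcsin(0.517067) = 31.14°  (b ≤ a, so B ≤ A and the acute solution is unique)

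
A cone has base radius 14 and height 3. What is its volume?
Volume = (1/3) * pi * r² * h
Volume = (1/3) * pi * 14² * 3
Volume = (1/3) * pi * 196 * 3
Volume = (1/3) * pi * 588
Volume = 615.75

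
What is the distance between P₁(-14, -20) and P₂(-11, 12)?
Using the distance formula: d = sqrt((x₂-x₁)² + (y₂-y₁)²)
dx = (-11) - (-14) = 3
dy = 12 - (-20) = 32
d = sqrt(3² + 32²) = sqrt(9 + 1024) = sqrt(1033) = 32.14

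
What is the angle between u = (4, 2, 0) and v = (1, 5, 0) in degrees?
u·v = 14, |u|² = 20, |v|² = 26
cos θ = 14/√520 ≈ 0.6139
θ ≈ 52.13°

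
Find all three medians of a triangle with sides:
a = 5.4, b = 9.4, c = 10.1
Using m_x = ½√(2y² + 2z² - x²):
m_a = ½√(2·9.4² + 2·10.1² - 5.4²) = ½√351.58 = 9.375
m_b = ½√(2·5.4² + 2·10.1² - 9.4²) = ½√173.98 = 6.595
m_c = ½√(2·5.4² + 2·9.4² - 10.1²) = ½√133.03 = 5.767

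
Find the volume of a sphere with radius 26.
Volume = (4/3) * pi * r³
Volume = (4/3) * pi * 26³
Volume = (4/3) * pi * 17576
Volume = 73622.18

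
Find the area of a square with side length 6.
Area = s²
Area = 6²
Area = 36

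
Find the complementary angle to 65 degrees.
Complementary angles sum to 90 degrees.
Other angle = 90 - 65
Other angle = 25 degrees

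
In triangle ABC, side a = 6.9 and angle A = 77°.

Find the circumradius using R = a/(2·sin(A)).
R = a/(2·sin(A)) = 6.9/(2·sin(77°))
R = 6.9/(2·0.974370) = 6.9/1.948740 = 3.541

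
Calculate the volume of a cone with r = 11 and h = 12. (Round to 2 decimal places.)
Volume = (1/3) * pi * r² * h
Volume = (1/3) * pi * 11² * 12
Volume = (1/3) * pi * 121 * 12
Volume = (1/3) * pi * 1452
Volume = 1520.53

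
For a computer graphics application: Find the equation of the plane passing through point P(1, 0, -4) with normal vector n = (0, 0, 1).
d = n·P = (0)(1) + (0)(0) + (1)(-4) = -4
Plane: z = -4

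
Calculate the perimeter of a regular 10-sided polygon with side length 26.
Perimeter = number of sides * side length
Perimeter = 10 * 26
Perimeter = 260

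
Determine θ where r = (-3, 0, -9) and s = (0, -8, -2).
r·s = 18, |r|² = 90, |s|² = 68
cos θ = 18/√6120 ≈ 0.2301
θ ≈ 76.7°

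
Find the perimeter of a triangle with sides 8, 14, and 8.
Perimeter = sum of all sides
Perimeter = 8 + 14 + 8
Perimeter = 30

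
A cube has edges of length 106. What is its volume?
Volume = s³
Volume = 106³
Volume = 1191016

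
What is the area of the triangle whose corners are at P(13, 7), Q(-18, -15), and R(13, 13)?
Using the coordinate formula: Area = (1/2)|x₁(y₂-y₃) + x₂(y₃-y₁) + x₃(y₁-y₂)|
Area = (1/2)|13((-15)-13) + (-18)(13-7) + 13(7-(-15))|
Area = (1/2)|13*(-28) + (-18)*6 + 13*22|
Area = (1/2)|(-364) + (-108) + 286|
Area = (1/2)*186 = 93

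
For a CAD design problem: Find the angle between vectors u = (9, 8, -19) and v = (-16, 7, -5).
u·v = 7, |u|² = 506, |v|² = 330
cos θ = 7/√166980 ≈ 0.01713
θ ≈ 89.02°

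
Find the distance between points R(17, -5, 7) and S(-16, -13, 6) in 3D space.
d = √[(-33)² + (-8)² + (-1)²] = √1154 = 33.97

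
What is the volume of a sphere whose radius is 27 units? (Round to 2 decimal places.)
Volume = (4/3) * pi * r³
Volume = (4/3) * pi * 27³
Volume = (4/3) * pi * 19683
Volume = 82447.96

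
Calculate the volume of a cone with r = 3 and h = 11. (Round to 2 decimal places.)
Volume = (1/3) * pi * r² * h
Volume = (1/3) * pi * 3² * 11
Volume = (1/3) * pi * 9 * 11
Volume = (1/3) * pi * 99
Volume = 103.67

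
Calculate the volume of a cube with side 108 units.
Volume = s³
Volume = 108³
Volume = 1259712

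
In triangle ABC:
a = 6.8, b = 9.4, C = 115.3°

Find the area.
Using A = ½ab·sin(C):
A = ½·6.8·9.4·sin(115.3°) = ½·63.92·0.904083 = 28.89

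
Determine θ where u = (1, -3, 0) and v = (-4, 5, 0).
u·v = -19, |u|² = 10, |v|² = 41
cos θ = -19/√410 ≈ -0.9383
θ ≈ 159.8°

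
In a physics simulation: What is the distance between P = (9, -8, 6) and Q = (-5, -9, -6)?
d = √[(-14)² + (-1)² + (-12)²] = √341 = 18.47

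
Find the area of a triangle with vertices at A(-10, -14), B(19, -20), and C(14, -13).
Using the coordinate formula: Area = (1/2)|x₁(y₂-y₃) + x₂(y₃-y₁) + x₃(y₁-y₂)|
Area = (1/2)|(-10)((-20)-(-13)) + 19((-13)-(-14)) + 14((-14)-(-20))|
Area = (1/2)|(-10)*(-7) + 19*1 + 14*6|
Area = (1/2)|70 + 19 + 84|
Area = (1/2)*173 = 86.50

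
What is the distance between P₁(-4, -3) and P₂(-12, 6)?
Using the distance formula: d = sqrt((x₂-x₁)² + (y₂-y₁)²)
dx = (-12) - (-4) = -8
dy = 6 - (-3) = 9
d = sqrt((-8)² + 9²) = sqrt(64 + 81) = sqrt(145) = 12.04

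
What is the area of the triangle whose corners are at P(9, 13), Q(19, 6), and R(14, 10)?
Using the coordinate formula: Area = (1/2)|x₁(y₂-y₃) + x₂(y₃-y₁) + x₃(y₁-y₂)|
Area = (1/2)|9(6-10) + 19(10-13) + 14(13-6)|
Area = (1/2)|9*(-4) + 19*(-3) + 14*7|
Area = (1/2)|(-36) + (-57) + 98|
Area = (1/2)*5 = 2.50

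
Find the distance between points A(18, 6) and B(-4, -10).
Using the distance formula: d = sqrt((x₂-x₁)² + (y₂-y₁)²)
dx = (-4) - 18 = -22
dy = (-10) - 6 = -16
d = sqrt((-22)² + (-16)²) = sqrt(484 + 256) = sqrt(740) = 27.20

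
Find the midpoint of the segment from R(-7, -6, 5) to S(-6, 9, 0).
Midpoint = ((-7-6)/2, (-6+9)/2, (5+0)/2) = (-6.5, 1.5, 2.5)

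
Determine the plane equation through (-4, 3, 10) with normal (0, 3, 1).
d = n·P = (0)(-4) + (3)(3) + (1)(10) = 19
Plane: 3y + z = 19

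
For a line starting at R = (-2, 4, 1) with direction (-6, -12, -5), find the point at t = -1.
P(-1) = (-2 + (-6)(-1), 4 + (-12)(-1), 1 + (-5)(-1)) = (4, 16, 6)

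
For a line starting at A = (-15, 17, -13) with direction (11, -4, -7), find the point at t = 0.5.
P(0.5) = (-15 + 11(0.5), 17 + (-4)(0.5), -13 + (-7)(0.5)) = (-9.5, 15, -16.5)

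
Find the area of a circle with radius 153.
Area = pi * r²
Area = pi * 153²
Area = pi * 23409
Area = 73541.54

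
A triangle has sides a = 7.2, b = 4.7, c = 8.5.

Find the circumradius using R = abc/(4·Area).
s = (a+b+c)/2 = 10.2
Area = √(s(s-a)(s-b)(s-c)) = √(10.2·3·5.5·1.7) = 16.9148
R = abc/(4·Area) = (7.2·4.7·8.5)/(4·16.9148) = 287.64/67.6592 = 4.251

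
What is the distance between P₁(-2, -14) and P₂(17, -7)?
Using the distance formula: d = sqrt((x₂-x₁)² + (y₂-y₁)²)
dx = 17 - (-2) = 19
dy = (-7) - (-14) = 7
d = sqrt(19² + 7²) = sqrt(361 + 49) = sqrt(410) = 20.25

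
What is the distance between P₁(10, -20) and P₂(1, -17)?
Using the distance formula: d = sqrt((x₂-x₁)² + (y₂-y₁)²)
dx = 1 - 10 = -9
dy = (-17) - (-20) = 3
d = sqrt((-9)² + 3²) = sqrt(81 + 9) = sqrt(90) = 9.49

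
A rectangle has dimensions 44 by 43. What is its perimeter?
Perimeter = 2 * (length + width)
Perimeter = 2 * (44 + 43)
Perimeter = 2 * 87
Perimeter = 174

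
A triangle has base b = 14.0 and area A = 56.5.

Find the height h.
A = ½bh  →  h = 2A/b
h = 2·56.5/14.0 = 8.071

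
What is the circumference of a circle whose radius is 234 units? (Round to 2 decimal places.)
Circumference = 2 * pi * r
Circumference = 2 * pi * 234
Circumference = 1470.27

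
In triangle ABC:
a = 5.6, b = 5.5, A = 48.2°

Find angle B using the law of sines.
sin(B)/b = sin(A)/a
sin(B) = b·sin(A)/a = 5.5·sin(48.2°)/5.6 = 0.732164
B = arcsin(0.732164) = 47.07°  (b ≤ a, so B ≤ A and the acute solution is unique)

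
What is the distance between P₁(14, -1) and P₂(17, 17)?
Using the distance formula: d = sqrt((x₂-x₁)² + (y₂-y₁)²)
dx = 17 - 14 = 3
dy = 17 - (-1) = 18
d = sqrt(3² + 18²) = sqrt(9 + 324) = sqrt(333) = 18.25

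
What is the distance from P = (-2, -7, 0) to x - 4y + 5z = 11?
d = |1(-2) + (-4)(-7) + 5(0) - (11)| / √(1² + (-4)² + 5²) = 15/√42 = 2.315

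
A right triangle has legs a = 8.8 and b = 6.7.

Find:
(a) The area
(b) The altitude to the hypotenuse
(a) Area = ½ab = ½·8.8·6.7 = 29.48
(b) Hypotenuse c = √(8.8² + 6.7²) = √122.33 = 11.0603
    Area = ½·c·h_c  →  h_c = 2·Area/c = 2·29.48/11.0603 = 5.331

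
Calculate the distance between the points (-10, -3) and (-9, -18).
Using the distance formula: d = sqrt((x₂-x₁)² + (y₂-y₁)²)
dx = (-9) - (-10) = 1
dy = (-18) - (-3) = -15
d = sqrt(1² + (-15)²) = sqrt(1 + 225) = sqrt(226) = 15.03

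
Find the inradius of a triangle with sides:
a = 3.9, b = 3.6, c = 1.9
s = (a+b+c)/2 = (3.9+3.6+1.9)/2 = 4.7
Area = √(s(s-a)(s-b)(s-c)) = √(4.7·0.8·1.1·2.8) = 3.40306
r = Area/s = 3.40306/4.7 = 0.7241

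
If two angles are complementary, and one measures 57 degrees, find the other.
Complementary angles sum to 90 degrees.
Other angle = 90 - 57
Other angle = 33 degrees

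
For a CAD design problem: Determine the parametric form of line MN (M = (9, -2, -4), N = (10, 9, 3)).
Direction vector d = N - M = (1, 11, 7)
x = 9 + t, y = -2 + 11t, z = -4 + 7t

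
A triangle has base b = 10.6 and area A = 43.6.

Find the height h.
A = ½bh  →  h = 2A/b
h = 2·43.6/10.6 = 8.226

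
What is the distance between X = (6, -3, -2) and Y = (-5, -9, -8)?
d = √[(-11)² + (-6)² + (-6)²] = √193 = 13.89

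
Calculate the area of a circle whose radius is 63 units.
Area = pi * r²
Area = pi * 63²
Area = pi * 3969
Area = 12468.98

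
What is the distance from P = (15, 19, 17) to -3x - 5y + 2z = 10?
d = |(-3)(15) + (-5)(19) + 2(17) - (10)| / √((-3)² + (-5)² + 2²) = 116/√38 = 18.82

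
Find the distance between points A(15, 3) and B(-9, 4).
Using the distance formula: d = sqrt((x₂-x₁)² + (y₂-y₁)²)
dx = (-9) - 15 = -24
dy = 4 - 3 = 1
d = sqrt((-24)² + 1²) = sqrt(576 + 1) = sqrt(577) = 24.02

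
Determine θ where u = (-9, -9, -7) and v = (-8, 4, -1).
u·v = 43, |u|² = 211, |v|² = 81
cos θ = 43/√17091 ≈ 0.3289
θ ≈ 70.8°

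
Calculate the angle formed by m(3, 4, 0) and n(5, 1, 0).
m·n = 19, |m|² = 25, |n|² = 26
cos θ = 19/√650 ≈ 0.7452
θ ≈ 41.82°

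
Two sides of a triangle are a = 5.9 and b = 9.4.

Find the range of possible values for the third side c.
By the triangle inequality: |a - b| < c < a + b
|5.9 - 9.4| < c < 5.9 + 9.4
3.5 < c < 15.3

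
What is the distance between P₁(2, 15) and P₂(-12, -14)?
Using the distance formula: d = sqrt((x₂-x₁)² + (y₂-y₁)²)
dx = (-12) - 2 = -14
dy = (-14) - 15 = -29
d = sqrt((-14)² + (-29)²) = sqrt(196 + 841) = sqrt(1037) = 32.20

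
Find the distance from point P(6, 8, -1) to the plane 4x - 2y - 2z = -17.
d = |4(6) + (-2)(8) + (-2)(-1) - (-17)| / √(4² + (-2)² + (-2)²) = 27/√24 = 5.511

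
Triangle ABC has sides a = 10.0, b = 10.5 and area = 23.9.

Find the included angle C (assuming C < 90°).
Area = ½ab·sin(C)  →  sin(C) = 2·Area/(ab)
sin(C) = 2·23.9/(10.0·10.5) = 0.455238
C = arcsin(0.455238) = 27.08°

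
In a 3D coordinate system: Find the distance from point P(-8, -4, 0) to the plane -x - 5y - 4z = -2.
d = |(-1)(-8) + (-5)(-4) + (-4)(0) - (-2)| / √((-1)² + (-5)² + (-4)²) = 30/√42 = 4.629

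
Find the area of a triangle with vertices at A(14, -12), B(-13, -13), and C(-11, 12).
Using the coordinate formula: Area = (1/2)|x₁(y₂-y₃) + x₂(y₃-y₁) + x₃(y₁-y₂)|
Area = (1/2)|14((-13)-12) + (-13)(12-(-12)) + (-11)((-12)-(-13))|
Area = (1/2)|14*(-25) + (-13)*24 + (-11)*1|
Area = (1/2)|(-350) + (-312) + (-11)|
Area = (1/2)*673 = 336.50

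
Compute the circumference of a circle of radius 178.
Circumference = 2 * pi * r
Circumference = 2 * pi * 178
Circumference = 1118.41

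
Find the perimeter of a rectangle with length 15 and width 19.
Perimeter = 2 * (length + width)
Perimeter = 2 * (15 + 19)
Perimeter = 2 * 34
Perimeter = 68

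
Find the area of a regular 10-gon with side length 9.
For a regular 10-gon with side length s = 9:
Apothem a = s / (2*tan(pi/10)) = 9 / (2*tan(pi/10)) ≈ 13.8496
Perimeter P = 10 * 9 = 90
Area = (1/2) * P * a = (1/2) * 90 * 13.8496 = 623.23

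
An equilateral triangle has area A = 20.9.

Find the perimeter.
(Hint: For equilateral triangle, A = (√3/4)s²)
A = (√3/4)s²  →  s² = 4A/√3 = 4·20.9/√3 = 48.2665
s = 6.94741
Perimeter = 3s = 20.84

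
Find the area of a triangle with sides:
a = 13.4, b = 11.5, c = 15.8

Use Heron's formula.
s = (a+b+c)/2 = (13.4+11.5+15.8)/2 = 20.35
A = √(s(s-a)(s-b)(s-c)) = √(20.35·6.95·8.85·4.55)
A = √5695.13 = 75.47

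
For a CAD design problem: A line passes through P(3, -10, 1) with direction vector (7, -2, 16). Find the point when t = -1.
P(-1) = (3 + 7(-1), -10 + (-2)(-1), 1 + 16(-1)) = (-4, -8, -15)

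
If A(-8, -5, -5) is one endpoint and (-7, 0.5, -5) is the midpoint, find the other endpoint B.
B = (2×(-7) - (-8), 2×0.5 - (-5), 2×(-5) - (-5)) = (-6, 6, -5)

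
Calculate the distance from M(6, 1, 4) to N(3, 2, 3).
d = √[(-3)² + (1)² + (-1)²] = √11 = 3.317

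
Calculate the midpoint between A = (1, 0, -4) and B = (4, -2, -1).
Midpoint = ((1+4)/2, (0-2)/2, (-4-1)/2) = (2.5, -1, -2.5)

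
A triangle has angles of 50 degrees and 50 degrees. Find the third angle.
Sum of angles in a triangle = 180 degrees
Third angle = 180 - 50 - 50
Third angle = 80 degrees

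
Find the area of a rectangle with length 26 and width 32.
Area = length * width
Area = 26 * 32
Area = 832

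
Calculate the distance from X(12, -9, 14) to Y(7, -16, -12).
d = √[(-5)² + (-7)² + (-26)²] = √750 = 27.39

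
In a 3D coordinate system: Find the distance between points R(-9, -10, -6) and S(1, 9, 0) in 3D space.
d = √[(10)² + (19)² + (6)²] = √497 = 22.29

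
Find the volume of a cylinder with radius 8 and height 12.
Volume = pi * r² * h
Volume = pi * 8² * 12
Volume = pi * 64 * 12
Volume = pi * 768
Volume = 2412.74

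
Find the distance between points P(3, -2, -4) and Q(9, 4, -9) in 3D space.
d = √[(6)² + (6)² + (-5)²] = √97 = 9.849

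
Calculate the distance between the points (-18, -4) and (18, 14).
Using the distance formula: d = sqrt((x₂-x₁)² + (y₂-y₁)²)
dx = 18 - (-18) = 36
dy = 14 - (-4) = 18
d = sqrt(36² + 18²) = sqrt(1296 + 324) = sqrt(1620) = 40.25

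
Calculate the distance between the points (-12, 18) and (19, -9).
Using the distance formula: d = sqrt((x₂-x₁)² + (y₂-y₁)²)
dx = 19 - (-12) = 31
dy = (-9) - 18 = -27
d = sqrt(31² + (-27)²) = sqrt(961 + 729) = sqrt(1690) = 41.11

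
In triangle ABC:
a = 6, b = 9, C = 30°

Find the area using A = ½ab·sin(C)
A = ½·6·9·sin(30°) = ½·54·0.500000 = 13.5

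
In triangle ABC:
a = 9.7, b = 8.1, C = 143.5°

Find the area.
Using A = ½ab·sin(C):
A = ½·9.7·8.1·sin(143.5°) = ½·78.57·0.594823 = 23.37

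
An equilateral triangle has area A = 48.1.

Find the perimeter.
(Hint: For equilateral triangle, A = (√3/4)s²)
A = (√3/4)s²  →  s² = 4A/√3 = 4·48.1/√3 = 111.082
s = 10.5396
Perimeter = 3s = 31.62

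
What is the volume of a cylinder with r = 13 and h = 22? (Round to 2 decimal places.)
Volume = pi * r² * h
Volume = pi * 13² * 22
Volume = pi * 169 * 22
Volume = pi * 3718
Volume = 11680.44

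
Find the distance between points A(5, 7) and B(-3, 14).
Using the distance formula: d = sqrt((x₂-x₁)² + (y₂-y₁)²)
dx = (-3) - 5 = -8
dy = 14 - 7 = 7
d = sqrt((-8)² + 7²) = sqrt(64 + 49) = sqrt(113) = 10.63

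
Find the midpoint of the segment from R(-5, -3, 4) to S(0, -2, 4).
Midpoint = ((-5+0)/2, (-3-2)/2, (4+4)/2) = (-2.5, -2.5, 4)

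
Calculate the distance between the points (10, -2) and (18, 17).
Using the distance formula: d = sqrt((x₂-x₁)² + (y₂-y₁)²)
dx = 18 - 10 = 8
dy = 17 - (-2) = 19
d = sqrt(8² + 19²) = sqrt(64 + 361) = sqrt(425) = 20.62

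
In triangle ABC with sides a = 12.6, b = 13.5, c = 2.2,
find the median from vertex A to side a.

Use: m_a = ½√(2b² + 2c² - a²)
m_a = ½√(2·13.5² + 2·2.2² - 12.6²)
m_a = ½√(364.5 + 9.68 - 158.76) = ½√215.42 = 7.339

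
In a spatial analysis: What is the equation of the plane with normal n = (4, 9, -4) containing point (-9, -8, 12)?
d = n·P = (4)(-9) + (9)(-8) + (-4)(12) = -156
Plane: 4x + 9y - 4z = -156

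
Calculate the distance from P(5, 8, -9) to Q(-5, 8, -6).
d = √[(-10)² + (0)² + (3)²] = √109 = 10.44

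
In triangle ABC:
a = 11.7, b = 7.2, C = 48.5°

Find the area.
Using A = ½ab·sin(C):
A = ½·11.7·7.2·sin(48.5°) = ½·84.24·0.748956 = 31.55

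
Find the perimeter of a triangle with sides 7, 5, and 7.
Perimeter = sum of all sides
Perimeter = 7 + 5 + 7
Perimeter = 19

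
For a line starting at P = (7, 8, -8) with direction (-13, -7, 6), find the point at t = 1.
P(1) = (7 + (-13)(1), 8 + (-7)(1), -8 + 6(1)) = (-6, 1, -2)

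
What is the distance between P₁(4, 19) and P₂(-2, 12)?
Using the distance formula: d = sqrt((x₂-x₁)² + (y₂-y₁)²)
dx = (-2) - 4 = -6
dy = 12 - 19 = -7
d = sqrt((-6)² + (-7)²) = sqrt(36 + 49) = sqrt(85) = 9.22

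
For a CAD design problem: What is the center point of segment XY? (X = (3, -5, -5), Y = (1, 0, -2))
Midpoint = ((3+1)/2, (-5+0)/2, (-5-2)/2) = (2, -2.5, -3.5)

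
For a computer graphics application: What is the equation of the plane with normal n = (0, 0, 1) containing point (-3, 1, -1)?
d = n·P = (0)(-3) + (0)(1) + (1)(-1) = -1
Plane: z = -1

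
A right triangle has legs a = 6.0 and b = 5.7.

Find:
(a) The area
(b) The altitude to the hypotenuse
(a) Area = ½ab = ½·6.0·5.7 = 17.1
(b) Hypotenuse c = √(6.0² + 5.7²) = √68.49 = 8.27587
    Area = ½·c·h_c  →  h_c = 2·Area/c = 2·17.1/8.27587 = 4.132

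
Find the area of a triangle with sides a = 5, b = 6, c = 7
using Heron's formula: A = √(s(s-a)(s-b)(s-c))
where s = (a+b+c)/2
s = (5+6+7)/2 = 9
A = √(9·4·3·2) = √216 = 14.7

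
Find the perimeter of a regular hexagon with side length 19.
Perimeter = number of sides * side length
Perimeter = 6 * 19
Perimeter = 114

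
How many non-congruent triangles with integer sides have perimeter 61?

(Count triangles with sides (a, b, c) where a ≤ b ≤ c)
With a ≤ b ≤ c and a + b + c = 61, the triangle inequality a + b > c gives c < 61/2, so c ≤ 30.
Iterate a from 1 to ⌊p/3⌋ = 20; for each a, b ranges from a to ⌊(p−a)/2⌋ with c = p − a − b, keeping only c ≥ b.
Triples: (1, 30, 30), (2, 29, 30), (3, 28, 30), …
Count = 85 triangles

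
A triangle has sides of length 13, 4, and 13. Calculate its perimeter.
Perimeter = sum of all sides
Perimeter = 13 + 4 + 13
Perimeter = 30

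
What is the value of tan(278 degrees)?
tan(278 degrees) = -7.1154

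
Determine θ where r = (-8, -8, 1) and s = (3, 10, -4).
r·s = -108, |r|² = 129, |s|² = 125
cos θ = -108/√16125 ≈ -0.8505
θ ≈ 148.3°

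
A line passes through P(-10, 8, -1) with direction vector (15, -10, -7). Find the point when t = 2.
P(2) = (-10 + 15(2), 8 + (-10)(2), -1 + (-7)(2)) = (20, -12, -15)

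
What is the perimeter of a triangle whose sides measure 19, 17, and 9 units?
Perimeter = sum of all sides
Perimeter = 19 + 17 + 9
Perimeter = 45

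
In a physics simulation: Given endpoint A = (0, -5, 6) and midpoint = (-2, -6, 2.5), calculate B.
B = (2×(-2) - 0, 2×(-6) - (-5), 2×2.5 - 6) = (-4, -7, -1)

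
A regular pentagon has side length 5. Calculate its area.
For a regular 5-gon with side length s = 5:
Apothem a = s / (2*tan(pi/5)) = 5 / (2*tan(pi/5)) ≈ 3.441
Perimeter P = 5 * 5 = 25
Area = (1/2) * P * a = (1/2) * 25 * 3.441 = 43.01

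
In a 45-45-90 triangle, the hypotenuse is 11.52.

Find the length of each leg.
In a 45-45-90 triangle, hypotenuse = leg·√2  →  leg = hypotenuse/√2
leg = 11.52/√2 = 8.146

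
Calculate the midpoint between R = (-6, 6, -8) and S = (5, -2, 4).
Midpoint = ((-6+5)/2, (6-2)/2, (-8+4)/2) = (-0.5, 2, -2)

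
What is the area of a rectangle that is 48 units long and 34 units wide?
Area = length * width
Area = 48 * 34
Area = 1632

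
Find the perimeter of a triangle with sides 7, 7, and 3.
Perimeter = sum of all sides
Perimeter = 7 + 7 + 3
Perimeter = 17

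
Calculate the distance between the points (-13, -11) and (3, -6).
Using the distance formula: d = sqrt((x₂-x₁)² + (y₂-y₁)²)
dx = 3 - (-13) = 16
dy = (-6) - (-11) = 5
d = sqrt(16² + 5²) = sqrt(256 + 25) = sqrt(281) = 16.76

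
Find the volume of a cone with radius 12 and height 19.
Volume = (1/3) * pi * r² * h
Volume = (1/3) * pi * 12² * 19
Volume = (1/3) * pi * 144 * 19
Volume = (1/3) * pi * 2736
Volume = 2865.13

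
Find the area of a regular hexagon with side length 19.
For a regular 6-gon with side length s = 19:
Apothem a = s / (2*tan(pi/6)) = 19 / (2*tan(pi/6)) ≈ 16.4545
Perimeter P = 6 * 19 = 114
Area = (1/2) * P * a = (1/2) * 114 * 16.4545 = 937.91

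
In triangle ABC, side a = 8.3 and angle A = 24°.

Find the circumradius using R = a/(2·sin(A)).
R = a/(2·sin(A)) = 8.3/(2·sin(24°))
R = 8.3/(2·0.406737) = 8.3/0.813473 = 10.2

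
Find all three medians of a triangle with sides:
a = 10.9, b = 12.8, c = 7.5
Using m_x = ½√(2y² + 2z² - x²):
m_a = ½√(2·12.8² + 2·7.5² - 10.9²) = ½√321.37 = 8.963
m_b = ½√(2·10.9² + 2·7.5² - 12.8²) = ½√186.28 = 6.824
m_c = ½√(2·10.9² + 2·12.8² - 7.5²) = ½√509.05 = 11.28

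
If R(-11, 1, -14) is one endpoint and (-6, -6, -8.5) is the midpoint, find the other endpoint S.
S = (2×(-6) - (-11), 2×(-6) - 1, 2×(-8.5) - (-14)) = (-1, -13, -3)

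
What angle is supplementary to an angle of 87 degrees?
Supplementary angles sum to 180 degrees.
Other angle = 180 - 87
Other angle = 93 degrees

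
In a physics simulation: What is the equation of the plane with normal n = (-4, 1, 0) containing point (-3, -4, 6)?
d = n·P = (-4)(-3) + (1)(-4) + (0)(6) = 8
Plane: -4x + y = 8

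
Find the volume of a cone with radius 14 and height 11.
Volume = (1/3) * pi * r² * h
Volume = (1/3) * pi * 14² * 11
Volume = (1/3) * pi * 196 * 11
Volume = (1/3) * pi * 2156
Volume = 2257.76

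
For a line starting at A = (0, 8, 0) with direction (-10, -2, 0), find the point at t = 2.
P(2) = (0 + (-10)(2), 8 + (-2)(2), 0 + 0(2)) = (-20, 4, 0)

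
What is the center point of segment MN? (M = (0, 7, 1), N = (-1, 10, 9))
Midpoint = ((0-1)/2, (7+10)/2, (1+9)/2) = (-0.5, 8.5, 5)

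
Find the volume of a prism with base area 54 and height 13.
Volume = base area * height
Volume = 54 * 13
Volume = 702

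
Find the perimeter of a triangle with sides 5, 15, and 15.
Perimeter = sum of all sides
Perimeter = 5 + 15 + 15
Perimeter = 35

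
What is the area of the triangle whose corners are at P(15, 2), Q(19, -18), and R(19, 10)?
Using the coordinate formula: Area = (1/2)|x₁(y₂-y₃) + x₂(y₃-y₁) + x₃(y₁-y₂)|
Area = (1/2)|15((-18)-10) + 19(10-2) + 19(2-(-18))|
Area = (1/2)|15*(-28) + 19*8 + 19*20|
Area = (1/2)|(-420) + 152 + 380|
Area = (1/2)*112 = 56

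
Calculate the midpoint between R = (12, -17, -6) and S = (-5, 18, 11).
Midpoint = ((12-5)/2, (-17+18)/2, (-6+11)/2) = (3.5, 0.5, 2.5)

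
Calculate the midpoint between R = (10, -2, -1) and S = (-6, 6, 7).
Midpoint = ((10-6)/2, (-2+6)/2, (-1+7)/2) = (2, 2, 3)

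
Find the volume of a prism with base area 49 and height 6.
Volume = base area * height
Volume = 49 * 6
Volume = 294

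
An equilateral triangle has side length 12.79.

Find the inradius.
For an equilateral triangle, r = s/(2√3) where s is the side.
r = 12.79/(2√3) = 12.79/3.464102 = 3.692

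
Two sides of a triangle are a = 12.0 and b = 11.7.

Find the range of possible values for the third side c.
By the triangle inequality: |a - b| < c < a + b
|12.0 - 11.7| < c < 12.0 + 11.7
0.3 < c < 23.7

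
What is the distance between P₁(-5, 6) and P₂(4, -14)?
Using the distance formula: d = sqrt((x₂-x₁)² + (y₂-y₁)²)
dx = 4 - (-5) = 9
dy = (-14) - 6 = -20
d = sqrt(9² + (-20)²) = sqrt(81 + 400) = sqrt(481) = 21.93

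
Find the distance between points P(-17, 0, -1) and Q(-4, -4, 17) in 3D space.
d = √[(13)² + (-4)² + (18)²] = √509 = 22.56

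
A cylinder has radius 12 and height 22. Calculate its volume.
Volume = pi * r² * h
Volume = pi * 12² * 22
Volume = pi * 144 * 22
Volume = pi * 3168
Volume = 9952.57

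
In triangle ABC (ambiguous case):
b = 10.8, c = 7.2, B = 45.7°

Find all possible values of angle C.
sin(C)/c = sin(B)/b  →  sin(C) = c·sin(B)/b = 7.2·sin(45.7°)/10.8 = 0.477128
C₁ = arcsin(0.477128) = 28.5°,  C₂ = 180° - C₁ = 151.5°
Check C₂: A = 180° - 45.7° - 151.5° = -17.2° ≤ 0, rejected
C = 28.5° (one solution)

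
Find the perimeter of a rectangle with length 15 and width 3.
Perimeter = 2 * (length + width)
Perimeter = 2 * (15 + 3)
Perimeter = 2 * 18
Perimeter = 36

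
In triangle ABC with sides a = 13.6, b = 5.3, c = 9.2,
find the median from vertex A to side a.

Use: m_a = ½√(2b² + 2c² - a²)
m_a = ½√(2·5.3² + 2·9.2² - 13.6²)
m_a = ½√(56.18 + 169.28 - 184.96) = ½√40.5 = 3.182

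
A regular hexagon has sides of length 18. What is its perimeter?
Perimeter = number of sides * side length
Perimeter = 6 * 18
Perimeter = 108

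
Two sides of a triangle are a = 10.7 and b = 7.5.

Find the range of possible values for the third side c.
By the triangle inequality: |a - b| < c < a + b
|10.7 - 7.5| < c < 10.7 + 7.5
3.2 < c < 18.2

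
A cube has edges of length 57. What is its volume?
Volume = s³
Volume = 57³
Volume = 185193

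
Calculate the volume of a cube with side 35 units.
Volume = s³
Volume = 35³
Volume = 42875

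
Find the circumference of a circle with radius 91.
Circumference = 2 * pi * r
Circumference = 2 * pi * 91
Circumference = 571.77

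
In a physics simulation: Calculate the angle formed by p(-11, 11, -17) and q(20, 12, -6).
p·q = 14, |p|² = 531, |q|² = 580
cos θ = 14/√307980 ≈ 0.02523
θ ≈ 88.55°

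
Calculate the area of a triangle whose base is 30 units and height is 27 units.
Area = (1/2) * base * height
Area = (1/2) * 30 * 27
Area = 405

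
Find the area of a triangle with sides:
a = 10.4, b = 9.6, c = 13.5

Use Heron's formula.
s = (a+b+c)/2 = (10.4+9.6+13.5)/2 = 16.75
A = √(s(s-a)(s-b)(s-c)) = √(16.75·6.35·7.15·3.25)
A = √2471.6 = 49.72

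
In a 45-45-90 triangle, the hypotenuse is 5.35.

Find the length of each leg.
In a 45-45-90 triangle, hypotenuse = leg·√2  →  leg = hypotenuse/√2
leg = 5.35/√2 = 3.783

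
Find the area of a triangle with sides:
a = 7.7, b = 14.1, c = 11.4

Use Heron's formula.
s = (a+b+c)/2 = (7.7+14.1+11.4)/2 = 16.6
A = √(s(s-a)(s-b)(s-c)) = √(16.6·8.9·2.5·5.2)
A = √1920.62 = 43.82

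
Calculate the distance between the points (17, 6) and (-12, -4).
Using the distance formula: d = sqrt((x₂-x₁)² + (y₂-y₁)²)
dx = (-12) - 17 = -29
dy = (-4) - 6 = -10
d = sqrt((-29)² + (-10)²) = sqrt(841 + 100) = sqrt(941) = 30.68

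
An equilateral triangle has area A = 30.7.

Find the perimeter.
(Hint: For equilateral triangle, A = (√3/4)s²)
A = (√3/4)s²  →  s² = 4A/√3 = 4·30.7/√3 = 70.8986
s = 8.42013
Perimeter = 3s = 25.26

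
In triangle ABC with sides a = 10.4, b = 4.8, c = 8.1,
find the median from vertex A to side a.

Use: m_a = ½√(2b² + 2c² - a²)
m_a = ½√(2·4.8² + 2·8.1² - 10.4²)
m_a = ½√(46.08 + 131.22 - 108.16) = ½√69.14 = 4.158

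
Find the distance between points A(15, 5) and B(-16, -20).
Using the distance formula: d = sqrt((x₂-x₁)² + (y₂-y₁)²)
dx = (-16) - 15 = -31
dy = (-20) - 5 = -25
d = sqrt((-31)² + (-25)²) = sqrt(961 + 625) = sqrt(1586) = 39.82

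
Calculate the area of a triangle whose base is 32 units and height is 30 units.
Area = (1/2) * base * height
Area = (1/2) * 32 * 30
Area = 480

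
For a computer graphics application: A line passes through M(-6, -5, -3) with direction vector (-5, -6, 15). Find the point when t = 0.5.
P(0.5) = (-6 + (-5)(0.5), -5 + (-6)(0.5), -3 + 15(0.5)) = (-8.5, -8, 4.5)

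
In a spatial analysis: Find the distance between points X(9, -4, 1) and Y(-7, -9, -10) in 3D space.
d = √[(-16)² + (-5)² + (-11)²] = √402 = 20.05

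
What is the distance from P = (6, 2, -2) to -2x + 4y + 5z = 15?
d = |(-2)(6) + 4(2) + 5(-2) - (15)| / √((-2)² + 4² + 5²) = 29/√45 = 4.323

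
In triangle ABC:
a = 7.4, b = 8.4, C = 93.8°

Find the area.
Using A = ½ab·sin(C):
A = ½·7.4·8.4·sin(93.8°) = ½·62.16·0.997801 = 31.01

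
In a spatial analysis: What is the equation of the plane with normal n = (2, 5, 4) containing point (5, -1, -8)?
d = n·P = (2)(5) + (5)(-1) + (4)(-8) = -27
Plane: 2x + 5y + 4z = -27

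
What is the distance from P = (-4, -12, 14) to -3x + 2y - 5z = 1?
d = |(-3)(-4) + 2(-12) + (-5)(14) - (1)| / √((-3)² + 2² + (-5)²) = 83/√38 = 13.46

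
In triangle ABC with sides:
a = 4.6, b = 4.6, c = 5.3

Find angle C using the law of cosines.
cos(C) = (a² + b² - c²)/(2ab)
cos(C) = (4.6² + 4.6² - 5.3²)/(2·4.6·4.6) = 14.23/42.32 = 0.336248
C = arccos(0.336248) = 70.35°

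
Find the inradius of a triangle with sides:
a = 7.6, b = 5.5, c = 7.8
s = (a+b+c)/2 = (7.6+5.5+7.8)/2 = 10.45
Area = √(s(s-a)(s-b)(s-c)) = √(10.45·2.85·4.95·2.65) = 19.7654
r = Area/s = 19.7654/10.45 = 1.891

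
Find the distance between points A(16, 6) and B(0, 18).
Using the distance formula: d = sqrt((x₂-x₁)² + (y₂-y₁)²)
dx = 0 - 16 = -16
dy = 18 - 6 = 12
d = sqrt((-16)² + 12²) = sqrt(256 + 144) = sqrt(400) = 20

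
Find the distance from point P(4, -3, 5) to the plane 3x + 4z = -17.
d = |3(4) + 0(-3) + 4(5) - (-17)| / √(3² + 0² + 4²) = 49/√25 = 9.8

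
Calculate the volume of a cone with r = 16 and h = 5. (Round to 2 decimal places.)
Volume = (1/3) * pi * r² * h
Volume = (1/3) * pi * 16² * 5
Volume = (1/3) * pi * 256 * 5
Volume = (1/3) * pi * 1280
Volume = 1340.41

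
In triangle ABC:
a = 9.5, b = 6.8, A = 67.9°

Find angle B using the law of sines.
sin(B)/b = sin(A)/a
sin(B) = b·sin(A)/a = 6.8·sin(67.9°)/9.5 = 0.663199
B = arcsin(0.663199) = 41.54°  (b ≤ a, so B ≤ A and the acute solution is unique)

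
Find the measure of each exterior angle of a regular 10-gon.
Exterior angle of a regular n-gon = 360/n
Exterior angle = 360/10
Exterior angle = 36 degrees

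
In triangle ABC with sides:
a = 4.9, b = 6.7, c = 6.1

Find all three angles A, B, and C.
By the law of cosines:
cos(A) = (b² + c² - a²)/(2bc) = 0.710668  →  A = 44.71°
cos(B) = (a² + c² - b²)/(2ac) = 0.273168  →  B = 74.15°
cos(C) = (a² + b² - c²)/(2ab) = 0.482638  →  C = 61.14°
Check: A + B + C = 180.0° ✓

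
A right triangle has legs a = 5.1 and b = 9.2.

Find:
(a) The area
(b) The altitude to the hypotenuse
(a) Area = ½ab = ½·5.1·9.2 = 23.46
(b) Hypotenuse c = √(5.1² + 9.2²) = √110.65 = 10.519
    Area = ½·c·h_c  →  h_c = 2·Area/c = 2·23.46/10.519 = 4.46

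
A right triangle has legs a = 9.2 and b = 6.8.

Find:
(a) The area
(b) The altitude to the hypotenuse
(a) Area = ½ab = ½·9.2·6.8 = 31.28
(b) Hypotenuse c = √(9.2² + 6.8²) = √130.88 = 11.4403
    Area = ½·c·h_c  →  h_c = 2·Area/c = 2·31.28/11.4403 = 5.468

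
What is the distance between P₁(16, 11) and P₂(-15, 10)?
Using the distance formula: d = sqrt((x₂-x₁)² + (y₂-y₁)²)
dx = (-15) - 16 = -31
dy = 10 - 11 = -1
d = sqrt((-31)² + (-1)²) = sqrt(961 + 1) = sqrt(962) = 31.02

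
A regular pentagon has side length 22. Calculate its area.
For a regular 5-gon with side length s = 22:
Apothem a = s / (2*tan(pi/5)) = 22 / (2*tan(pi/5)) ≈ 15.1402
Perimeter P = 5 * 22 = 110
Area = (1/2) * P * a = (1/2) * 110 * 15.1402 = 832.71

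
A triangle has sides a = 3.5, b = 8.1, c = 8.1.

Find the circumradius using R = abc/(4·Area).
s = (a+b+c)/2 = 9.85
Area = √(s(s-a)(s-b)(s-c)) = √(9.85·6.35·1.75·1.75) = 13.8402
R = abc/(4·Area) = (3.5·8.1·8.1)/(4·13.8402) = 229.635/55.3608 = 4.148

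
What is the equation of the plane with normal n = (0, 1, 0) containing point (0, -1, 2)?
d = n·P = (0)(0) + (1)(-1) + (0)(2) = -1
Plane: y = -1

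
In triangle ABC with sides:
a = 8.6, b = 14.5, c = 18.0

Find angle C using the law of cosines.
cos(C) = (a² + b² - c²)/(2ab)
cos(C) = (8.6² + 14.5² - 18.0²)/(2·8.6·14.5) = -39.79/249.4 = -0.159543
C = arccos(-0.159543) = 99.18°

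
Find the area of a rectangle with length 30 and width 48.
Area = length * width
Area = 30 * 48
Area = 1440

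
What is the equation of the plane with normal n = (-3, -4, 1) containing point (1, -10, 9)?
d = n·P = (-3)(1) + (-4)(-10) + (1)(9) = 46
Plane: -3x - 4y + z = 46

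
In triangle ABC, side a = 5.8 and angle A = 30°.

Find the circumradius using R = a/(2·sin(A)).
R = a/(2·sin(A)) = 5.8/(2·sin(30°))
R = 5.8/(2·0.500000) = 5.8/1.000000 = 5.8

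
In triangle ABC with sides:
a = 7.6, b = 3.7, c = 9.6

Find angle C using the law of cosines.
cos(C) = (a² + b² - c²)/(2ab)
cos(C) = (7.6² + 3.7² - 9.6²)/(2·7.6·3.7) = -20.71/56.24 = -0.368243
C = arccos(-0.368243) = 111.6°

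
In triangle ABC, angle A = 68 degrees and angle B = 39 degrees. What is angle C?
Sum of angles in a triangle = 180 degrees
Third angle = 180 - 68 - 39
Third angle = 73 degrees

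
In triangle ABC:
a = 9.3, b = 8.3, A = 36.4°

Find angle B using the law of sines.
sin(B)/b = sin(A)/a
sin(B) = b·sin(A)/a = 8.3·sin(36.4°)/9.3 = 0.529610
B = arcsin(0.529610) = 31.98°  (b ≤ a, so B ≤ A and the acute solution is unique)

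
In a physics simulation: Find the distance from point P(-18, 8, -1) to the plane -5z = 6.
d = |0(-18) + 0(8) + (-5)(-1) - (6)| / √(0² + 0² + (-5)²) = 1/√25 = 0.2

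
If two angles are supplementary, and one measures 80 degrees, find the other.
Supplementary angles sum to 180 degrees.
Other angle = 180 - 80
Other angle = 100 degrees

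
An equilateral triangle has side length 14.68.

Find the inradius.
For an equilateral triangle, r = s/(2√3) where s is the side.
r = 14.68/(2√3) = 14.68/3.464102 = 4.238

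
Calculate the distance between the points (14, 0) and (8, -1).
Using the distance formula: d = sqrt((x₂-x₁)² + (y₂-y₁)²)
dx = 8 - 14 = -6
dy = (-1) - 0 = -1
d = sqrt((-6)² + (-1)²) = sqrt(36 + 1) = sqrt(37) = 6.08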